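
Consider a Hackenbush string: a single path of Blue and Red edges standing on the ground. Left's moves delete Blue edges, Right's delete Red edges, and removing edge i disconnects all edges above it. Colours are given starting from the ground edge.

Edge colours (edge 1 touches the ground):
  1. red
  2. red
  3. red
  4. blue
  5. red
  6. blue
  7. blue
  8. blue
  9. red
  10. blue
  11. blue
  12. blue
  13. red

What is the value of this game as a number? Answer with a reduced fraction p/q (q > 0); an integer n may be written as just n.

step 1: add red to get r; options L={ ∅ } R={ 0 } — -1
step 2: add red to get rr; options L={ ∅ } R={ -1; 0 } — -2
step 3: add red to get rrr; options L={ ∅ } R={ -2; -1; 0 } — -3
step 4: add blue to get rrrb; options L={ -3 } R={ -2; -1; 0 } — -5/2
step 5: add red to get rrrbr; options L={ -3 } R={ -5/2; -2; -1; 0 } — -11/4
step 6: add blue to get rrrbrb; options L={ -3; -11/4 } R={ -5/2; -2; -1; 0 } — -21/8
step 7: add blue to get rrrbrbb; options L={ -3; -11/4; -21/8 } R={ -5/2; -2; -1; 0 } — -41/16
step 8: add blue to get rrrbrbbb; options L={ -3; -11/4; -21/8; -41/16 } R={ -5/2; -2; -1; 0 } — -81/32
step 9: add red to get rrrbrbbbr; options L={ -3; -11/4; -21/8; -41/16 } R={ -81/32; -5/2; -2; -1; 0 } — -163/64
step 10: add blue to get rrrbrbbbrb; options L={ -3; -11/4; -21/8; -41/16; -163/64 } R={ -81/32; -5/2; -2; -1; 0 } — -325/128
step 11: add blue to get rrrbrbbbrbb; options L={ -3; -11/4; -21/8; -41/16; -163/64; -325/128 } R={ -81/32; -5/2; -2; -1; 0 } — -649/256
step 12: add blue to get rrrbrbbbrbbb; options L={ -3; -11/4; -21/8; -41/16; -163/64; -325/128; -649/256 } R={ -81/32; -5/2; -2; -1; 0 } — -1297/512
step 13: add red to get rrrbrbbbrbbbr; options L={ -3; -11/4; -21/8; -41/16; -163/64; -325/128; -649/256 } R={ -1297/512; -81/32; -5/2; -2; -1; 0 } — -2595/1024

-2595/1024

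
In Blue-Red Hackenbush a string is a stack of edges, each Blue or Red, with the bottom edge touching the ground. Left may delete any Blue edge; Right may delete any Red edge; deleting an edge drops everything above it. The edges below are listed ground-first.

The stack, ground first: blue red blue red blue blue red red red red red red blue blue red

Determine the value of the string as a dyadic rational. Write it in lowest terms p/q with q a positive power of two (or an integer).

11277/16384

value(b) = { 0 | (no moves) } — 1
value(br) = { 0 | 1 } — 1/2
value(brb) = { 0, 1/2 | 1 } — 3/4
value(brbr) = { 0, 1/2 | 3/4, 1 } — 5/8
value(brbrb) = { 0, 1/2, 5/8 | 3/4, 1 } — 11/16
value(brbrbb) = { 0, 1/2, 5/8, 11/16 | 3/4, 1 } — 23/32
value(brbrbbr) = { 0, 1/2, 5/8, 11/16 | 23/32, 3/4, 1 } — 45/64
value(brbrbbrr) = { 0, 1/2, 5/8, 11/16 | 45/64, 23/32, 3/4, 1 } — 89/128
value(brbrbbrrr) = { 0, 1/2, 5/8, 11/16 | 89/128, 45/64, 23/32, 3/4, 1 } — 177/256
value(brbrbbrrrr) = { 0, 1/2, 5/8, 11/16 | 177/256, 89/128, 45/64, 23/32, 3/4, 1 } — 353/512
value(brbrbbrrrrr) = { 0, 1/2, 5/8, 11/16 | 353/512, 177/256, 89/128, 45/64, 23/32, 3/4, 1 } — 705/1024
value(brbrbbrrrrrr) = { 0, 1/2, 5/8, 11/16 | 705/1024, 353/512, 177/256, 89/128, 45/64, 23/32, 3/4, 1 } — 1409/2048
value(brbrbbrrrrrrb) = { 0, 1/2, 5/8, 11/16, 1409/2048 | 705/1024, 353/512, 177/256, 89/128, 45/64, 23/32, 3/4, 1 } — 2819/4096
value(brbrbbrrrrrrbb) = { 0, 1/2, 5/8, 11/16, 1409/2048, 2819/4096 | 705/1024, 353/512, 177/256, 89/128, 45/64, 23/32, 3/4, 1 } — 5639/8192
value(brbrbbrrrrrrbbr) = { 0, 1/2, 5/8, 11/16, 1409/2048, 2819/4096 | 5639/8192, 705/1024, 353/512, 177/256, 89/128, 45/64, 23/32, 3/4, 1 } — 11277/16384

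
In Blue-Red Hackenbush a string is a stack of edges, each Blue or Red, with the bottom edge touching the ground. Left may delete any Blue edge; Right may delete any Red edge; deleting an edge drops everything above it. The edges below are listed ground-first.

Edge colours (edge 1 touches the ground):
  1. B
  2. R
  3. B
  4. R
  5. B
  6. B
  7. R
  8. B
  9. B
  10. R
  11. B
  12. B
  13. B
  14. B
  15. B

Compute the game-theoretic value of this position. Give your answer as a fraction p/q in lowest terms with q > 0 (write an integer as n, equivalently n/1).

B: Left { 0 }, Right { none } = simplest 1
BR: Left { 0 }, Right { 1 } = simplest 1/2
BRB: Left { 0 1/2 }, Right { 1 } = simplest 3/4
BRBR: Left { 0 1/2 }, Right { 3/4 1 } = simplest 5/8
BRBRB: Left { 0 1/2 5/8 }, Right { 3/4 1 } = simplest 11/16
BRBRBB: Left { 0 1/2 5/8 11/16 }, Right { 3/4 1 } = simplest 23/32
BRBRBBR: Left { 0 1/2 5/8 11/16 }, Right { 23/32 3/4 1 } = simplest 45/64
BRBRBBRB: Left { 0 1/2 5/8 11/16 45/64 }, Right { 23/32 3/4 1 } = simplest 91/128
BRBRBBRBB: Left { 0 1/2 5/8 11/16 45/64 91/128 }, Right { 23/32 3/4 1 } = simplest 183/256
BRBRBBRBBR: Left { 0 1/2 5/8 11/16 45/64 91/128 }, Right { 183/256 23/32 3/4 1 } = simplest 365/512
BRBRBBRBBRB: Left { 0 1/2 5/8 11/16 45/64 91/128 365/512 }, Right { 183/256 23/32 3/4 1 } = simplest 731/1024
BRBRBBRBBRBB: Left { 0 1/2 5/8 11/16 45/64 91/128 365/512 731/1024 }, Right { 183/256 23/32 3/4 1 } = simplest 1463/2048
BRBRBBRBBRBBB: Left { 0 1/2 5/8 11/16 45/64 91/128 365/512 731/1024 1463/2048 }, Right { 183/256 23/32 3/4 1 } = simplest 2927/4096
BRBRBBRBBRBBBB: Left { 0 1/2 5/8 11/16 45/64 91/128 365/512 731/1024 1463/2048 2927/4096 }, Right { 183/256 23/32 3/4 1 } = simplest 5855/8192
BRBRBBRBBRBBBBB: Left { 0 1/2 5/8 11/16 45/64 91/128 365/512 731/1024 1463/2048 2927/4096 5855/8192 }, Right { 183/256 23/32 3/4 1 } = simplest 11711/16384

11711/16384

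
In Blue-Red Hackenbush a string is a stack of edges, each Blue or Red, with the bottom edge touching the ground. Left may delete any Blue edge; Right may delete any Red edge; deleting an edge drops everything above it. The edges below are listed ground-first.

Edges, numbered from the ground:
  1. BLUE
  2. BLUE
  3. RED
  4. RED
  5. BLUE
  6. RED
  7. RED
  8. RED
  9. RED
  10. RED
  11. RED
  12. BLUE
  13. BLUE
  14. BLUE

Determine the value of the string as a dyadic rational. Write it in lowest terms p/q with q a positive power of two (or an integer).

5135/4096

Recurse on prefixes of the 14-edge string BLUE BLUE RED RED BLUE RED RED RED RED RED RED BLUE BLUE BLUE:
1 of 14 · B · max L 0 · min R +∞ so 1
2 of 14 · BB · max L 1 · min R +∞ so 2
3 of 14 · BBR · max L 1 · min R 2 so 3/2
4 of 14 · BBRR · max L 1 · min R 3/2 so 5/4
5 of 14 · BBRRB · max L 5/4 · min R 3/2 so 11/8
6 of 14 · BBRRBR · max L 5/4 · min R 11/8 so 21/16
7 of 14 · BBRRBRR · max L 5/4 · min R 21/16 so 41/32
8 of 14 · BBRRBRRR · max L 5/4 · min R 41/32 so 81/64
9 of 14 · BBRRBRRRR · max L 5/4 · min R 81/64 so 161/128
10 of 14 · BBRRBRRRRR · max L 5/4 · min R 161/128 so 321/256
11 of 14 · BBRRBRRRRRR · max L 5/4 · min R 321/256 so 641/512
12 of 14 · BBRRBRRRRRRB · max L 641/512 · min R 321/256 so 1283/1024
13 of 14 · BBRRBRRRRRRBB · max L 1283/1024 · min R 321/256 so 2567/2048
14 of 14 · BBRRBRRRRRRBBB · max L 2567/2048 · min R 321/256 so 5135/4096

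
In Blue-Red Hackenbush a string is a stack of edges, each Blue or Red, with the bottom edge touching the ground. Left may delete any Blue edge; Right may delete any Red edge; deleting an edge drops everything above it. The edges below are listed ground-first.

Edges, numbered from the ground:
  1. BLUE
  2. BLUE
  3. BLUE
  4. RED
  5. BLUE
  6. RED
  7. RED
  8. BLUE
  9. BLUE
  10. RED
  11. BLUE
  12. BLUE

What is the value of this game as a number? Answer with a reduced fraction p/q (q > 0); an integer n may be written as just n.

1335/512

B: Left { 0 }, Right { (no moves) } → simplest 1
BB: Left { 0,1 }, Right { (no moves) } → simplest 2
BBB: Left { 0,1,2 }, Right { (no moves) } → simplest 3
BBBR: Left { 0,1,2 }, Right { 3 } → simplest 5/2
BBBRB: Left { 0,1,2,5/2 }, Right { 3 } → simplest 11/4
BBBRBR: Left { 0,1,2,5/2 }, Right { 11/4,3 } → simplest 21/8
BBBRBRR: Left { 0,1,2,5/2 }, Right { 21/8,11/4,3 } → simplest 41/16
BBBRBRRB: Left { 0,1,2,5/2,41/16 }, Right { 21/8,11/4,3 } → simplest 83/32
BBBRBRRBB: Left { 0,1,2,5/2,41/16,83/32 }, Right { 21/8,11/4,3 } → simplest 167/64
BBBRBRRBBR: Left { 0,1,2,5/2,41/16,83/32 }, Right { 167/64,21/8,11/4,3 } → simplest 333/128
BBBRBRRBBRB: Left { 0,1,2,5/2,41/16,83/32,333/128 }, Right { 167/64,21/8,11/4,3 } → simplest 667/256
BBBRBRRBBRBB: Left { 0,1,2,5/2,41/16,83/32,333/128,667/256 }, Right { 167/64,21/8,11/4,3 } → simplest 1335/512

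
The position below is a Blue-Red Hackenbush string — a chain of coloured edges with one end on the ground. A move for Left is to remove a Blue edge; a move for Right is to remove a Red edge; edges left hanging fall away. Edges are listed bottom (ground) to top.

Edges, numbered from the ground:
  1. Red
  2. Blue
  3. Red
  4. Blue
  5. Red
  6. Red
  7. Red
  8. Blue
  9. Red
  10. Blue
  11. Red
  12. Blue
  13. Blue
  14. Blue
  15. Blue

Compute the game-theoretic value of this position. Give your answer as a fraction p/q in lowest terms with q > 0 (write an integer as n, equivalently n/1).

-11937/16384

Recurse on prefixes of the 15-edge string Red Blue Red Blue Red Red Red Blue Red Blue Red Blue Blue Blue Blue:
G_1 [R]  L=[·]  R=[0]  => -1
G_2 [RB]  L=[-1]  R=[0]  => -1/2
G_3 [RBR]  L=[-1]  R=[-1/2; 0]  => -3/4
G_4 [RBRB]  L=[-1; -3/4]  R=[-1/2; 0]  => -5/8
G_5 [RBRBR]  L=[-1; -3/4]  R=[-5/8; -1/2; 0]  => -11/16
G_6 [RBRBRR]  L=[-1; -3/4]  R=[-11/16; -5/8; -1/2; 0]  => -23/32
G_7 [RBRBRRR]  L=[-1; -3/4]  R=[-23/32; -11/16; -5/8; -1/2; 0]  => -47/64
G_8 [RBRBRRRB]  L=[-1; -3/4; -47/64]  R=[-23/32; -11/16; -5/8; -1/2; 0]  => -93/128
G_9 [RBRBRRRBR]  L=[-1; -3/4; -47/64]  R=[-93/128; -23/32; -11/16; -5/8; -1/2; 0]  => -187/256
G_10 [RBRBRRRBRB]  L=[-1; -3/4; -47/64; -187/256]  R=[-93/128; -23/32; -11/16; -5/8; -1/2; 0]  => -373/512
G_11 [RBRBRRRBRBR]  L=[-1; -3/4; -47/64; -187/256]  R=[-373/512; -93/128; -23/32; -11/16; -5/8; -1/2; 0]  => -747/1024
G_12 [RBRBRRRBRBRB]  L=[-1; -3/4; -47/64; -187/256; -747/1024]  R=[-373/512; -93/128; -23/32; -11/16; -5/8; -1/2; 0]  => -1493/2048
G_13 [RBRBRRRBRBRBB]  L=[-1; -3/4; -47/64; -187/256; -747/1024; -1493/2048]  R=[-373/512; -93/128; -23/32; -11/16; -5/8; -1/2; 0]  => -2985/4096
G_14 [RBRBRRRBRBRBBB]  L=[-1; -3/4; -47/64; -187/256; -747/1024; -1493/2048; -2985/4096]  R=[-373/512; -93/128; -23/32; -11/16; -5/8; -1/2; 0]  => -5969/8192
G_15 [RBRBRRRBRBRBBBB]  L=[-1; -3/4; -47/64; -187/256; -747/1024; -1493/2048; -2985/4096; -5969/8192]  R=[-373/512; -93/128; -23/32; -11/16; -5/8; -1/2; 0]  => -11937/16384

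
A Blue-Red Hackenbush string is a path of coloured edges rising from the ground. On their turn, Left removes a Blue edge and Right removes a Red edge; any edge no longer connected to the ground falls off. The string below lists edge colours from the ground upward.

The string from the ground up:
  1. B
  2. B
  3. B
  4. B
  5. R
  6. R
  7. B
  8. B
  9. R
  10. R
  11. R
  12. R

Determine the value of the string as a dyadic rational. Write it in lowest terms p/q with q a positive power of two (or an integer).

value(B) = { 0 | · } so 1
value(BB) = { 0 1 | · } so 2
value(BBB) = { 0 1 2 | · } so 3
value(BBBB) = { 0 1 2 3 | · } so 4
value(BBBBR) = { 0 1 2 3 | 4 } so 7/2
value(BBBBRR) = { 0 1 2 3 | 7/2 4 } so 13/4
value(BBBBRRB) = { 0 1 2 3 13/4 | 7/2 4 } so 27/8
value(BBBBRRBB) = { 0 1 2 3 13/4 27/8 | 7/2 4 } so 55/16
value(BBBBRRBBR) = { 0 1 2 3 13/4 27/8 | 55/16 7/2 4 } so 109/32
value(BBBBRRBBRR) = { 0 1 2 3 13/4 27/8 | 109/32 55/16 7/2 4 } so 217/64
value(BBBBRRBBRRR) = { 0 1 2 3 13/4 27/8 | 217/64 109/32 55/16 7/2 4 } so 433/128
value(BBBBRRBBRRRR) = { 0 1 2 3 13/4 27/8 | 433/128 217/64 109/32 55/16 7/2 4 } so 865/256

865/256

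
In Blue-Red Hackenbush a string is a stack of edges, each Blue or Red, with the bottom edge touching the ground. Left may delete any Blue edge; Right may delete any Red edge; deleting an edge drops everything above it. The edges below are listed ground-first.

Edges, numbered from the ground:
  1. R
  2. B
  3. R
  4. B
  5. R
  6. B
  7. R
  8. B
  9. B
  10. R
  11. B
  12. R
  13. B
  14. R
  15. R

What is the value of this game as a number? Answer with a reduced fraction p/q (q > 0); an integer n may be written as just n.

-10839/16384

Build val(s[:k]) for k = 1..15, string s = R B R B R B R B B R B R B R R.
1 of 15 · R · max L −∞ · min R 0 → -1
2 of 15 · RB · max L -1 · min R 0 → -1/2
3 of 15 · RBR · max L -1 · min R -1/2 → -3/4
4 of 15 · RBRB · max L -3/4 · min R -1/2 → -5/8
5 of 15 · RBRBR · max L -3/4 · min R -5/8 → -11/16
6 of 15 · RBRBRB · max L -11/16 · min R -5/8 → -21/32
7 of 15 · RBRBRBR · max L -11/16 · min R -21/32 → -43/64
8 of 15 · RBRBRBRB · max L -43/64 · min R -21/32 → -85/128
9 of 15 · RBRBRBRBB · max L -85/128 · min R -21/32 → -169/256
10 of 15 · RBRBRBRBBR · max L -85/128 · min R -169/256 → -339/512
11 of 15 · RBRBRBRBBRB · max L -339/512 · min R -169/256 → -677/1024
12 of 15 · RBRBRBRBBRBR · max L -339/512 · min R -677/1024 → -1355/2048
13 of 15 · RBRBRBRBBRBRB · max L -1355/2048 · min R -677/1024 → -2709/4096
14 of 15 · RBRBRBRBBRBRBR · max L -1355/2048 · min R -2709/4096 → -5419/8192
15 of 15 · RBRBRBRBBRBRBRR · max L -1355/2048 · min R -5419/8192 → -10839/16384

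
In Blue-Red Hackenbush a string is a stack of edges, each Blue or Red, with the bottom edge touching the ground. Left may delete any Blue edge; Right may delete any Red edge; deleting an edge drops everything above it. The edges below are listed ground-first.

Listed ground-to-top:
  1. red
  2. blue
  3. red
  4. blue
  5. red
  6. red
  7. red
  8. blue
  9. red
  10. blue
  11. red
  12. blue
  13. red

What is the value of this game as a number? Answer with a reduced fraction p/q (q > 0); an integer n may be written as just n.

-2987/4096

g(r) = { — | 0 } → -1
g(rb) = { -1 | 0 } → -1/2
g(rbr) = { -1 | -1/2 0 } → -3/4
g(rbrb) = { -1 -3/4 | -1/2 0 } → -5/8
g(rbrbr) = { -1 -3/4 | -5/8 -1/2 0 } → -11/16
g(rbrbrr) = { -1 -3/4 | -11/16 -5/8 -1/2 0 } → -23/32
g(rbrbrrr) = { -1 -3/4 | -23/32 -11/16 -5/8 -1/2 0 } → -47/64
g(rbrbrrrb) = { -1 -3/4 -47/64 | -23/32 -11/16 -5/8 -1/2 0 } → -93/128
g(rbrbrrrbr) = { -1 -3/4 -47/64 | -93/128 -23/32 -11/16 -5/8 -1/2 0 } → -187/256
g(rbrbrrrbrb) = { -1 -3/4 -47/64 -187/256 | -93/128 -23/32 -11/16 -5/8 -1/2 0 } → -373/512
g(rbrbrrrbrbr) = { -1 -3/4 -47/64 -187/256 | -373/512 -93/128 -23/32 -11/16 -5/8 -1/2 0 } → -747/1024
g(rbrbrrrbrbrb) = { -1 -3/4 -47/64 -187/256 -747/1024 | -373/512 -93/128 -23/32 -11/16 -5/8 -1/2 0 } → -1493/2048
g(rbrbrrrbrbrbr) = { -1 -3/4 -47/64 -187/256 -747/1024 | -1493/2048 -373/512 -93/128 -23/32 -11/16 -5/8 -1/2 0 } → -2987/4096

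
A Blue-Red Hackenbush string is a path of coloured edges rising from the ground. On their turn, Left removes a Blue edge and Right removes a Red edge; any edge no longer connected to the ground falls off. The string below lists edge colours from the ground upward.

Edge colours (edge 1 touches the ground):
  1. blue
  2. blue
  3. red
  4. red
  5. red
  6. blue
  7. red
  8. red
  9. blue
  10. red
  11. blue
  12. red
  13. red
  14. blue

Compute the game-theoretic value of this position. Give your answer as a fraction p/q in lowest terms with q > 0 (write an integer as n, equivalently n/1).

Prefix values for blue blue red red red blue red red blue red blue red red blue via {L|R} + simplicity:
v_1 [b]  L=[0]  R=[—]  -> 1
v_2 [bb]  L=[0, 1]  R=[—]  -> 2
v_3 [bbr]  L=[0, 1]  R=[2]  -> 3/2
v_4 [bbrr]  L=[0, 1]  R=[3/2, 2]  -> 5/4
v_5 [bbrrr]  L=[0, 1]  R=[5/4, 3/2, 2]  -> 9/8
v_6 [bbrrrb]  L=[0, 1, 9/8]  R=[5/4, 3/2, 2]  -> 19/16
v_7 [bbrrrbr]  L=[0, 1, 9/8]  R=[19/16, 5/4, 3/2, 2]  -> 37/32
v_8 [bbrrrbrr]  L=[0, 1, 9/8]  R=[37/32, 19/16, 5/4, 3/2, 2]  -> 73/64
v_9 [bbrrrbrrb]  L=[0, 1, 9/8, 73/64]  R=[37/32, 19/16, 5/4, 3/2, 2]  -> 147/128
v_10 [bbrrrbrrbr]  L=[0, 1, 9/8, 73/64]  R=[147/128, 37/32, 19/16, 5/4, 3/2, 2]  -> 293/256
v_11 [bbrrrbrrbrb]  L=[0, 1, 9/8, 73/64, 293/256]  R=[147/128, 37/32, 19/16, 5/4, 3/2, 2]  -> 587/512
v_12 [bbrrrbrrbrbr]  L=[0, 1, 9/8, 73/64, 293/256]  R=[587/512, 147/128, 37/32, 19/16, 5/4, 3/2, 2]  -> 1173/1024
v_13 [bbrrrbrrbrbrr]  L=[0, 1, 9/8, 73/64, 293/256]  R=[1173/1024, 587/512, 147/128, 37/32, 19/16, 5/4, 3/2, 2]  -> 2345/2048
v_14 [bbrrrbrrbrbrrb]  L=[0, 1, 9/8, 73/64, 293/256, 2345/2048]  R=[1173/1024, 587/512, 147/128, 37/32, 19/16, 5/4, 3/2, 2]  -> 4691/4096

4691/4096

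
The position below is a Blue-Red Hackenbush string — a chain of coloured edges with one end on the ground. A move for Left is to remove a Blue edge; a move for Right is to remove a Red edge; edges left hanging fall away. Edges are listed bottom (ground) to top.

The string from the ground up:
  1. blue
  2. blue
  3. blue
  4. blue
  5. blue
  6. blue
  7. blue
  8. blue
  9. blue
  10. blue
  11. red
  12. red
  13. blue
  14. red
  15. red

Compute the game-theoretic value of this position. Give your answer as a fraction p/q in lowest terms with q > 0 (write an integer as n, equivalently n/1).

297/32

value(b) = { 0 | ∅ } so 1
value(bb) = { 0; 1 | ∅ } so 2
value(bbb) = { 0; 1; 2 | ∅ } so 3
value(bbbb) = { 0; 1; 2; 3 | ∅ } so 4
value(bbbbb) = { 0; 1; 2; 3; 4 | ∅ } so 5
value(bbbbbb) = { 0; 1; 2; 3; 4; 5 | ∅ } so 6
value(bbbbbbb) = { 0; 1; 2; 3; 4; 5; 6 | ∅ } so 7
value(bbbbbbbb) = { 0; 1; 2; 3; 4; 5; 6; 7 | ∅ } so 8
value(bbbbbbbbb) = { 0; 1; 2; 3; 4; 5; 6; 7; 8 | ∅ } so 9
value(bbbbbbbbbb) = { 0; 1; 2; 3; 4; 5; 6; 7; 8; 9 | ∅ } so 10
value(bbbbbbbbbbr) = { 0; 1; 2; 3; 4; 5; 6; 7; 8; 9 | 10 } so 19/2
value(bbbbbbbbbbrr) = { 0; 1; 2; 3; 4; 5; 6; 7; 8; 9 | 19/2; 10 } so 37/4
value(bbbbbbbbbbrrb) = { 0; 1; 2; 3; 4; 5; 6; 7; 8; 9; 37/4 | 19/2; 10 } so 75/8
value(bbbbbbbbbbrrbr) = { 0; 1; 2; 3; 4; 5; 6; 7; 8; 9; 37/4 | 75/8; 19/2; 10 } so 149/16
value(bbbbbbbbbbrrbrr) = { 0; 1; 2; 3; 4; 5; 6; 7; 8; 9; 37/4 | 149/16; 75/8; 19/2; 10 } so 297/32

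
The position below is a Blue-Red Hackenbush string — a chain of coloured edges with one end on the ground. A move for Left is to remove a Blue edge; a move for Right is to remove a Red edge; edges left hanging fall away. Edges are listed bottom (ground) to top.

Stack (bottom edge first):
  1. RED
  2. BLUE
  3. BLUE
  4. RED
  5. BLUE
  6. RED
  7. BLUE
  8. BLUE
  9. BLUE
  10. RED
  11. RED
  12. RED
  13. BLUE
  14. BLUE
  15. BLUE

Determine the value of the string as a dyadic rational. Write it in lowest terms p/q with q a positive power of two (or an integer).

Prefix values for RED BLUE BLUE RED BLUE RED BLUE BLUE BLUE RED RED RED BLUE BLUE BLUE via {L|R} + simplicity:
v_1 [R]  L=[∅]  R=[0]  ⇒ -1
v_2 [RB]  L=[-1]  R=[0]  ⇒ -1/2
v_3 [RBB]  L=[-1, -1/2]  R=[0]  ⇒ -1/4
v_4 [RBBR]  L=[-1, -1/2]  R=[-1/4, 0]  ⇒ -3/8
v_5 [RBBRB]  L=[-1, -1/2, -3/8]  R=[-1/4, 0]  ⇒ -5/16
v_6 [RBBRBR]  L=[-1, -1/2, -3/8]  R=[-5/16, -1/4, 0]  ⇒ -11/32
v_7 [RBBRBRB]  L=[-1, -1/2, -3/8, -11/32]  R=[-5/16, -1/4, 0]  ⇒ -21/64
v_8 [RBBRBRBB]  L=[-1, -1/2, -3/8, -11/32, -21/64]  R=[-5/16, -1/4, 0]  ⇒ -41/128
v_9 [RBBRBRBBB]  L=[-1, -1/2, -3/8, -11/32, -21/64, -41/128]  R=[-5/16, -1/4, 0]  ⇒ -81/256
v_10 [RBBRBRBBBR]  L=[-1, -1/2, -3/8, -11/32, -21/64, -41/128]  R=[-81/256, -5/16, -1/4, 0]  ⇒ -163/512
v_11 [RBBRBRBBBRR]  L=[-1, -1/2, -3/8, -11/32, -21/64, -41/128]  R=[-163/512, -81/256, -5/16, -1/4, 0]  ⇒ -327/1024
v_12 [RBBRBRBBBRRR]  L=[-1, -1/2, -3/8, -11/32, -21/64, -41/128]  R=[-327/1024, -163/512, -81/256, -5/16, -1/4, 0]  ⇒ -655/2048
v_13 [RBBRBRBBBRRRB]  L=[-1, -1/2, -3/8, -11/32, -21/64, -41/128, -655/2048]  R=[-327/1024, -163/512, -81/256, -5/16, -1/4, 0]  ⇒ -1309/4096
v_14 [RBBRBRBBBRRRBB]  L=[-1, -1/2, -3/8, -11/32, -21/64, -41/128, -655/2048, -1309/4096]  R=[-327/1024, -163/512, -81/256, -5/16, -1/4, 0]  ⇒ -2617/8192
v_15 [RBBRBRBBBRRRBBB]  L=[-1, -1/2, -3/8, -11/32, -21/64, -41/128, -655/2048, -1309/4096, -2617/8192]  R=[-327/1024, -163/512, -81/256, -5/16, -1/4, 0]  ⇒ -5233/16384

-5233/16384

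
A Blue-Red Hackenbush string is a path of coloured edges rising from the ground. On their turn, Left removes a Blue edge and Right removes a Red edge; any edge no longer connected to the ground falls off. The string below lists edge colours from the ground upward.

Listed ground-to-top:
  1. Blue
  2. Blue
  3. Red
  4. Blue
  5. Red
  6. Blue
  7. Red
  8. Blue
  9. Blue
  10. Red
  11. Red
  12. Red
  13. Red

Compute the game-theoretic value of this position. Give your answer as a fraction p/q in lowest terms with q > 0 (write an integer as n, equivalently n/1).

3425/2048

Recurse on prefixes of the 13-edge string Blue Blue Red Blue Red Blue Red Blue Blue Red Red Red Red:
G(B) = { 0 | (no moves) } = 1
G(BB) = { 0, 1 | (no moves) } = 2
G(BBR) = { 0, 1 | 2 } = 3/2
G(BBRB) = { 0, 1, 3/2 | 2 } = 7/4
G(BBRBR) = { 0, 1, 3/2 | 7/4, 2 } = 13/8
G(BBRBRB) = { 0, 1, 3/2, 13/8 | 7/4, 2 } = 27/16
G(BBRBRBR) = { 0, 1, 3/2, 13/8 | 27/16, 7/4, 2 } = 53/32
G(BBRBRBRB) = { 0, 1, 3/2, 13/8, 53/32 | 27/16, 7/4, 2 } = 107/64
G(BBRBRBRBB) = { 0, 1, 3/2, 13/8, 53/32, 107/64 | 27/16, 7/4, 2 } = 215/128
G(BBRBRBRBBR) = { 0, 1, 3/2, 13/8, 53/32, 107/64 | 215/128, 27/16, 7/4, 2 } = 429/256
G(BBRBRBRBBRR) = { 0, 1, 3/2, 13/8, 53/32, 107/64 | 429/256, 215/128, 27/16, 7/4, 2 } = 857/512
G(BBRBRBRBBRRR) = { 0, 1, 3/2, 13/8, 53/32, 107/64 | 857/512, 429/256, 215/128, 27/16, 7/4, 2 } = 1713/1024
G(BBRBRBRBBRRRR) = { 0, 1, 3/2, 13/8, 53/32, 107/64 | 1713/1024, 857/512, 429/256, 215/128, 27/16, 7/4, 2 } = 3425/2048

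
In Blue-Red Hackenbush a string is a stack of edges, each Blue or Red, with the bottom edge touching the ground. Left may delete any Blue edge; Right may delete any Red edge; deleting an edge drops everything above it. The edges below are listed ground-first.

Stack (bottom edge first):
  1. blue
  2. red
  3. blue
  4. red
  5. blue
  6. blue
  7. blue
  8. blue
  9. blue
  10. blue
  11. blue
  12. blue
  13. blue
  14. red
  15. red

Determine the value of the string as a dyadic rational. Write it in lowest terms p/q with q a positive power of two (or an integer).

1 of 15 · b · max L 0 · min R +∞ gives 1
2 of 15 · br · max L 0 · min R 1 gives 1/2
3 of 15 · brb · max L 1/2 · min R 1 gives 3/4
4 of 15 · brbr · max L 1/2 · min R 3/4 gives 5/8
5 of 15 · brbrb · max L 5/8 · min R 3/4 gives 11/16
6 of 15 · brbrbb · max L 11/16 · min R 3/4 gives 23/32
7 of 15 · brbrbbb · max L 23/32 · min R 3/4 gives 47/64
8 of 15 · brbrbbbb · max L 47/64 · min R 3/4 gives 95/128
9 of 15 · brbrbbbbb · max L 95/128 · min R 3/4 gives 191/256
10 of 15 · brbrbbbbbb · max L 191/256 · min R 3/4 gives 383/512
11 of 15 · brbrbbbbbbb · max L 383/512 · min R 3/4 gives 767/1024
12 of 15 · brbrbbbbbbbb · max L 767/1024 · min R 3/4 gives 1535/2048
13 of 15 · brbrbbbbbbbbb · max L 1535/2048 · min R 3/4 gives 3071/4096
14 of 15 · brbrbbbbbbbbbr · max L 1535/2048 · min R 3071/4096 gives 6141/8192
15 of 15 · brbrbbbbbbbbbrr · max L 1535/2048 · min R 6141/8192 gives 12281/16384

12281/16384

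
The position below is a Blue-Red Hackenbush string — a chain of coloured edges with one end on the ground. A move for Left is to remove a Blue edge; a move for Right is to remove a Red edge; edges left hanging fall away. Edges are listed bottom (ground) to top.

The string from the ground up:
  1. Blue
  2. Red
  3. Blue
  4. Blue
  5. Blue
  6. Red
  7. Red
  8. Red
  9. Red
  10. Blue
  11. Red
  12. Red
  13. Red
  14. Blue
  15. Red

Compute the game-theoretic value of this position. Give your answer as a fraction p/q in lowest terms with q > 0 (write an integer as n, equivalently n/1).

14405/16384

Prefix values for Blue Red Blue Blue Blue Red Red Red Red Blue Red Red Red Blue Red via {L|R} + simplicity:
step 1: add Blue to get B; options L={ 0 } R={ · } => 1
step 2: add Red to get BR; options L={ 0 } R={ 1 } => 1/2
step 3: add Blue to get BRB; options L={ 0 1/2 } R={ 1 } => 3/4
step 4: add Blue to get BRBB; options L={ 0 1/2 3/4 } R={ 1 } => 7/8
step 5: add Blue to get BRBBB; options L={ 0 1/2 3/4 7/8 } R={ 1 } => 15/16
step 6: add Red to get BRBBBR; options L={ 0 1/2 3/4 7/8 } R={ 15/16 1 } => 29/32
step 7: add Red to get BRBBBRR; options L={ 0 1/2 3/4 7/8 } R={ 29/32 15/16 1 } => 57/64
step 8: add Red to get BRBBBRRR; options L={ 0 1/2 3/4 7/8 } R={ 57/64 29/32 15/16 1 } => 113/128
step 9: add Red to get BRBBBRRRR; options L={ 0 1/2 3/4 7/8 } R={ 113/128 57/64 29/32 15/16 1 } => 225/256
step 10: add Blue to get BRBBBRRRRB; options L={ 0 1/2 3/4 7/8 225/256 } R={ 113/128 57/64 29/32 15/16 1 } => 451/512
step 11: add Red to get BRBBBRRRRBR; options L={ 0 1/2 3/4 7/8 225/256 } R={ 451/512 113/128 57/64 29/32 15/16 1 } => 901/1024
step 12: add Red to get BRBBBRRRRBRR; options L={ 0 1/2 3/4 7/8 225/256 } R={ 901/1024 451/512 113/128 57/64 29/32 15/16 1 } => 1801/2048
step 13: add Red to get BRBBBRRRRBRRR; options L={ 0 1/2 3/4 7/8 225/256 } R={ 1801/2048 901/1024 451/512 113/128 57/64 29/32 15/16 1 } => 3601/4096
step 14: add Blue to get BRBBBRRRRBRRRB; options L={ 0 1/2 3/4 7/8 225/256 3601/4096 } R={ 1801/2048 901/1024 451/512 113/128 57/64 29/32 15/16 1 } => 7203/8192
step 15: add Red to get BRBBBRRRRBRRRBR; options L={ 0 1/2 3/4 7/8 225/256 3601/4096 } R={ 7203/8192 1801/2048 901/1024 451/512 113/128 57/64 29/32 15/16 1 } => 14405/16384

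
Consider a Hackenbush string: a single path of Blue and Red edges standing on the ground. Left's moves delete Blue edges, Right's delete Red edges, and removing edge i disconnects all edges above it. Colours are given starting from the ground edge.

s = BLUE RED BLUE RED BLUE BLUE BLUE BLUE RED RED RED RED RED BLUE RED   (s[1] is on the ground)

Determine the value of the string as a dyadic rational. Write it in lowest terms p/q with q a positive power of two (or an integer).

Build g(s[:k]) for k = 1..15, string s = BLUE RED BLUE RED BLUE BLUE BLUE BLUE RED RED RED RED RED BLUE RED.
B: Left { 0 }, Right {  } => simplest 1
BR: Left { 0 }, Right { 1 } => simplest 1/2
BRB: Left { 0,1/2 }, Right { 1 } => simplest 3/4
BRBR: Left { 0,1/2 }, Right { 3/4,1 } => simplest 5/8
BRBRB: Left { 0,1/2,5/8 }, Right { 3/4,1 } => simplest 11/16
BRBRBB: Left { 0,1/2,5/8,11/16 }, Right { 3/4,1 } => simplest 23/32
BRBRBBB: Left { 0,1/2,5/8,11/16,23/32 }, Right { 3/4,1 } => simplest 47/64
BRBRBBBB: Left { 0,1/2,5/8,11/16,23/32,47/64 }, Right { 3/4,1 } => simplest 95/128
BRBRBBBBR: Left { 0,1/2,5/8,11/16,23/32,47/64 }, Right { 95/128,3/4,1 } => simplest 189/256
BRBRBBBBRR: Left { 0,1/2,5/8,11/16,23/32,47/64 }, Right { 189/256,95/128,3/4,1 } => simplest 377/512
BRBRBBBBRRR: Left { 0,1/2,5/8,11/16,23/32,47/64 }, Right { 377/512,189/256,95/128,3/4,1 } => simplest 753/1024
BRBRBBBBRRRR: Left { 0,1/2,5/8,11/16,23/32,47/64 }, Right { 753/1024,377/512,189/256,95/128,3/4,1 } => simplest 1505/2048
BRBRBBBBRRRRR: Left { 0,1/2,5/8,11/16,23/32,47/64 }, Right { 1505/2048,753/1024,377/512,189/256,95/128,3/4,1 } => simplest 3009/4096
BRBRBBBBRRRRRB: Left { 0,1/2,5/8,11/16,23/32,47/64,3009/4096 }, Right { 1505/2048,753/1024,377/512,189/256,95/128,3/4,1 } => simplest 6019/8192
BRBRBBBBRRRRRBR: Left { 0,1/2,5/8,11/16,23/32,47/64,3009/4096 }, Right { 6019/8192,1505/2048,753/1024,377/512,189/256,95/128,3/4,1 } => simplest 12037/16384

12037/16384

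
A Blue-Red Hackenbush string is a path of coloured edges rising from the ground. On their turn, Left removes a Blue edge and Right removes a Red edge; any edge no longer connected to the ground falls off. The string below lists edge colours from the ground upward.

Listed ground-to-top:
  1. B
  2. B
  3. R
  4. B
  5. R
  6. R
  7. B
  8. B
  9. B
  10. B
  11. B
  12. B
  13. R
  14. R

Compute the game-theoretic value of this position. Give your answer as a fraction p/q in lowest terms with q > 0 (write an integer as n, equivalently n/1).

Recurse on prefixes of the 14-edge string B B R B R R B B B B B B R R:
edge 1 of 14 (B): { 0 | (no moves) } = 1
edge 2 of 14 (B): { 0; 1 | (no moves) } = 2
edge 3 of 14 (R): { 0; 1 | 2 } = 3/2
edge 4 of 14 (B): { 0; 1; 3/2 | 2 } = 7/4
edge 5 of 14 (R): { 0; 1; 3/2 | 7/4; 2 } = 13/8
edge 6 of 14 (R): { 0; 1; 3/2 | 13/8; 7/4; 2 } = 25/16
edge 7 of 14 (B): { 0; 1; 3/2; 25/16 | 13/8; 7/4; 2 } = 51/32
edge 8 of 14 (B): { 0; 1; 3/2; 25/16; 51/32 | 13/8; 7/4; 2 } = 103/64
edge 9 of 14 (B): { 0; 1; 3/2; 25/16; 51/32; 103/64 | 13/8; 7/4; 2 } = 207/128
edge 10 of 14 (B): { 0; 1; 3/2; 25/16; 51/32; 103/64; 207/128 | 13/8; 7/4; 2 } = 415/256
edge 11 of 14 (B): { 0; 1; 3/2; 25/16; 51/32; 103/64; 207/128; 415/256 | 13/8; 7/4; 2 } = 831/512
edge 12 of 14 (B): { 0; 1; 3/2; 25/16; 51/32; 103/64; 207/128; 415/256; 831/512 | 13/8; 7/4; 2 } = 1663/1024
edge 13 of 14 (R): { 0; 1; 3/2; 25/16; 51/32; 103/64; 207/128; 415/256; 831/512 | 1663/1024; 13/8; 7/4; 2 } = 3325/2048
edge 14 of 14 (R): { 0; 1; 3/2; 25/16; 51/32; 103/64; 207/128; 415/256; 831/512 | 3325/2048; 1663/1024; 13/8; 7/4; 2 } = 6649/4096

6649/4096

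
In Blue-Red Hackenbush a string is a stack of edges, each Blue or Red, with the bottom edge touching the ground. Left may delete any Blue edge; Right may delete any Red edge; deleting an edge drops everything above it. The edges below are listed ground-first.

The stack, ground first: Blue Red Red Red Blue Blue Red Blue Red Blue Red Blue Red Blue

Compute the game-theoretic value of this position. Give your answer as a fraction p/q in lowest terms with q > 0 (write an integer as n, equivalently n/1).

edge 1 of 14 (Blue): { 0 | · } gives 1
edge 2 of 14 (Red): { 0 | 1 } gives 1/2
edge 3 of 14 (Red): { 0 | 1/2; 1 } gives 1/4
edge 4 of 14 (Red): { 0 | 1/4; 1/2; 1 } gives 1/8
edge 5 of 14 (Blue): { 0; 1/8 | 1/4; 1/2; 1 } gives 3/16
edge 6 of 14 (Blue): { 0; 1/8; 3/16 | 1/4; 1/2; 1 } gives 7/32
edge 7 of 14 (Red): { 0; 1/8; 3/16 | 7/32; 1/4; 1/2; 1 } gives 13/64
edge 8 of 14 (Blue): { 0; 1/8; 3/16; 13/64 | 7/32; 1/4; 1/2; 1 } gives 27/128
edge 9 of 14 (Red): { 0; 1/8; 3/16; 13/64 | 27/128; 7/32; 1/4; 1/2; 1 } gives 53/256
edge 10 of 14 (Blue): { 0; 1/8; 3/16; 13/64; 53/256 | 27/128; 7/32; 1/4; 1/2; 1 } gives 107/512
edge 11 of 14 (Red): { 0; 1/8; 3/16; 13/64; 53/256 | 107/512; 27/128; 7/32; 1/4; 1/2; 1 } gives 213/1024
edge 12 of 14 (Blue): { 0; 1/8; 3/16; 13/64; 53/256; 213/1024 | 107/512; 27/128; 7/32; 1/4; 1/2; 1 } gives 427/2048
edge 13 of 14 (Red): { 0; 1/8; 3/16; 13/64; 53/256; 213/1024 | 427/2048; 107/512; 27/128; 7/32; 1/4; 1/2; 1 } gives 853/4096
edge 14 of 14 (Blue): { 0; 1/8; 3/16; 13/64; 53/256; 213/1024; 853/4096 | 427/2048; 107/512; 27/128; 7/32; 1/4; 1/2; 1 } gives 1707/8192

1707/8192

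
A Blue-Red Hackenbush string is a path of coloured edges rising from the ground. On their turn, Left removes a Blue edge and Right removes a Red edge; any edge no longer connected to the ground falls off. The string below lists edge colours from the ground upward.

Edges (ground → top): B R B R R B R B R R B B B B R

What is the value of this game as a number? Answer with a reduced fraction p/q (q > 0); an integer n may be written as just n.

9533/16384

v_1 [B]  L=[0]  R=[]  -> 1
v_2 [BR]  L=[0]  R=[1]  -> 1/2
v_3 [BRB]  L=[0, 1/2]  R=[1]  -> 3/4
v_4 [BRBR]  L=[0, 1/2]  R=[3/4, 1]  -> 5/8
v_5 [BRBRR]  L=[0, 1/2]  R=[5/8, 3/4, 1]  -> 9/16
v_6 [BRBRRB]  L=[0, 1/2, 9/16]  R=[5/8, 3/4, 1]  -> 19/32
v_7 [BRBRRBR]  L=[0, 1/2, 9/16]  R=[19/32, 5/8, 3/4, 1]  -> 37/64
v_8 [BRBRRBRB]  L=[0, 1/2, 9/16, 37/64]  R=[19/32, 5/8, 3/4, 1]  -> 75/128
v_9 [BRBRRBRBR]  L=[0, 1/2, 9/16, 37/64]  R=[75/128, 19/32, 5/8, 3/4, 1]  -> 149/256
v_10 [BRBRRBRBRR]  L=[0, 1/2, 9/16, 37/64]  R=[149/256, 75/128, 19/32, 5/8, 3/4, 1]  -> 297/512
v_11 [BRBRRBRBRRB]  L=[0, 1/2, 9/16, 37/64, 297/512]  R=[149/256, 75/128, 19/32, 5/8, 3/4, 1]  -> 595/1024
v_12 [BRBRRBRBRRBB]  L=[0, 1/2, 9/16, 37/64, 297/512, 595/1024]  R=[149/256, 75/128, 19/32, 5/8, 3/4, 1]  -> 1191/2048
v_13 [BRBRRBRBRRBBB]  L=[0, 1/2, 9/16, 37/64, 297/512, 595/1024, 1191/2048]  R=[149/256, 75/128, 19/32, 5/8, 3/4, 1]  -> 2383/4096
v_14 [BRBRRBRBRRBBBB]  L=[0, 1/2, 9/16, 37/64, 297/512, 595/1024, 1191/2048, 2383/4096]  R=[149/256, 75/128, 19/32, 5/8, 3/4, 1]  -> 4767/8192
v_15 [BRBRRBRBRRBBBBR]  L=[0, 1/2, 9/16, 37/64, 297/512, 595/1024, 1191/2048, 2383/4096]  R=[4767/8192, 149/256, 75/128, 19/32, 5/8, 3/4, 1]  -> 9533/16384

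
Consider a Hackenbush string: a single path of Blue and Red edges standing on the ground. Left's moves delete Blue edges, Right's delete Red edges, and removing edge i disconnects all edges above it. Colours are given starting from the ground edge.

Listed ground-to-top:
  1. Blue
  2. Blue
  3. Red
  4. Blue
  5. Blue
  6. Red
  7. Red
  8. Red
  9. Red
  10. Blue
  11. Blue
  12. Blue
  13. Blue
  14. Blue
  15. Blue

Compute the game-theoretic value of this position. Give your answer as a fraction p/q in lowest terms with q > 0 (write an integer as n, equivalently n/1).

14463/8192

Build G(s[:k]) for k = 1..15, string s = Blue Blue Red Blue Blue Red Red Red Red Blue Blue Blue Blue Blue Blue.
step 1: add Blue to get B; options L={ 0 } R={ none } — 1
step 2: add Blue to get BB; options L={ 0,1 } R={ none } — 2
step 3: add Red to get BBR; options L={ 0,1 } R={ 2 } — 3/2
step 4: add Blue to get BBRB; options L={ 0,1,3/2 } R={ 2 } — 7/4
step 5: add Blue to get BBRBB; options L={ 0,1,3/2,7/4 } R={ 2 } — 15/8
step 6: add Red to get BBRBBR; options L={ 0,1,3/2,7/4 } R={ 15/8,2 } — 29/16
step 7: add Red to get BBRBBRR; options L={ 0,1,3/2,7/4 } R={ 29/16,15/8,2 } — 57/32
step 8: add Red to get BBRBBRRR; options L={ 0,1,3/2,7/4 } R={ 57/32,29/16,15/8,2 } — 113/64
step 9: add Red to get BBRBBRRRR; options L={ 0,1,3/2,7/4 } R={ 113/64,57/32,29/16,15/8,2 } — 225/128
step 10: add Blue to get BBRBBRRRRB; options L={ 0,1,3/2,7/4,225/128 } R={ 113/64,57/32,29/16,15/8,2 } — 451/256
step 11: add Blue to get BBRBBRRRRBB; options L={ 0,1,3/2,7/4,225/128,451/256 } R={ 113/64,57/32,29/16,15/8,2 } — 903/512
step 12: add Blue to get BBRBBRRRRBBB; options L={ 0,1,3/2,7/4,225/128,451/256,903/512 } R={ 113/64,57/32,29/16,15/8,2 } — 1807/1024
step 13: add Blue to get BBRBBRRRRBBBB; options L={ 0,1,3/2,7/4,225/128,451/256,903/512,1807/1024 } R={ 113/64,57/32,29/16,15/8,2 } — 3615/2048
step 14: add Blue to get BBRBBRRRRBBBBB; options L={ 0,1,3/2,7/4,225/128,451/256,903/512,1807/1024,3615/2048 } R={ 113/64,57/32,29/16,15/8,2 } — 7231/4096
step 15: add Blue to get BBRBBRRRRBBBBBB; options L={ 0,1,3/2,7/4,225/128,451/256,903/512,1807/1024,3615/2048,7231/4096 } R={ 113/64,57/32,29/16,15/8,2 } — 14463/8192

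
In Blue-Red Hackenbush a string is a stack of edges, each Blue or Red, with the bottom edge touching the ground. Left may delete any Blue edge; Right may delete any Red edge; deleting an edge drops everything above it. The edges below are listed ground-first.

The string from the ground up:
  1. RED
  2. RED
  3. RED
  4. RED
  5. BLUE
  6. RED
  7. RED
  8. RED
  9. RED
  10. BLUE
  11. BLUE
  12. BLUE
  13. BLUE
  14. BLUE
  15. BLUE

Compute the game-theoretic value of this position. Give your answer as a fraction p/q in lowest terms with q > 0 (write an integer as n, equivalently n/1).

-8065/2048

v_1 [R]  L=[·]  R=[0]  → -1
v_2 [RR]  L=[·]  R=[-1,0]  → -2
v_3 [RRR]  L=[·]  R=[-2,-1,0]  → -3
v_4 [RRRR]  L=[·]  R=[-3,-2,-1,0]  → -4
v_5 [RRRRB]  L=[-4]  R=[-3,-2,-1,0]  → -7/2
v_6 [RRRRBR]  L=[-4]  R=[-7/2,-3,-2,-1,0]  → -15/4
v_7 [RRRRBRR]  L=[-4]  R=[-15/4,-7/2,-3,-2,-1,0]  → -31/8
v_8 [RRRRBRRR]  L=[-4]  R=[-31/8,-15/4,-7/2,-3,-2,-1,0]  → -63/16
v_9 [RRRRBRRRR]  L=[-4]  R=[-63/16,-31/8,-15/4,-7/2,-3,-2,-1,0]  → -127/32
v_10 [RRRRBRRRRB]  L=[-4,-127/32]  R=[-63/16,-31/8,-15/4,-7/2,-3,-2,-1,0]  → -253/64
v_11 [RRRRBRRRRBB]  L=[-4,-127/32,-253/64]  R=[-63/16,-31/8,-15/4,-7/2,-3,-2,-1,0]  → -505/128
v_12 [RRRRBRRRRBBB]  L=[-4,-127/32,-253/64,-505/128]  R=[-63/16,-31/8,-15/4,-7/2,-3,-2,-1,0]  → -1009/256
v_13 [RRRRBRRRRBBBB]  L=[-4,-127/32,-253/64,-505/128,-1009/256]  R=[-63/16,-31/8,-15/4,-7/2,-3,-2,-1,0]  → -2017/512
v_14 [RRRRBRRRRBBBBB]  L=[-4,-127/32,-253/64,-505/128,-1009/256,-2017/512]  R=[-63/16,-31/8,-15/4,-7/2,-3,-2,-1,0]  → -4033/1024
v_15 [RRRRBRRRRBBBBBB]  L=[-4,-127/32,-253/64,-505/128,-1009/256,-2017/512,-4033/1024]  R=[-63/16,-31/8,-15/4,-7/2,-3,-2,-1,0]  → -8065/2048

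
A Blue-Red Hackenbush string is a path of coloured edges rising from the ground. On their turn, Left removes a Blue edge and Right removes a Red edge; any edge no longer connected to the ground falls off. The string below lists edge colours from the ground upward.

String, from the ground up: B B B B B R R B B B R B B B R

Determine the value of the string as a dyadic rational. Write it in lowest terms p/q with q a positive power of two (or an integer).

4573/1024

Recurse on prefixes of the 15-edge string B B B B B R R B B B R B B B R:
v_1 [B]  L=[0]  R=[(no moves)]  → 1
v_2 [BB]  L=[0, 1]  R=[(no moves)]  → 2
v_3 [BBB]  L=[0, 1, 2]  R=[(no moves)]  → 3
v_4 [BBBB]  L=[0, 1, 2, 3]  R=[(no moves)]  → 4
v_5 [BBBBB]  L=[0, 1, 2, 3, 4]  R=[(no moves)]  → 5
v_6 [BBBBBR]  L=[0, 1, 2, 3, 4]  R=[5]  → 9/2
v_7 [BBBBBRR]  L=[0, 1, 2, 3, 4]  R=[9/2, 5]  → 17/4
v_8 [BBBBBRRB]  L=[0, 1, 2, 3, 4, 17/4]  R=[9/2, 5]  → 35/8
v_9 [BBBBBRRBB]  L=[0, 1, 2, 3, 4, 17/4, 35/8]  R=[9/2, 5]  → 71/16
v_10 [BBBBBRRBBB]  L=[0, 1, 2, 3, 4, 17/4, 35/8, 71/16]  R=[9/2, 5]  → 143/32
v_11 [BBBBBRRBBBR]  L=[0, 1, 2, 3, 4, 17/4, 35/8, 71/16]  R=[143/32, 9/2, 5]  → 285/64
v_12 [BBBBBRRBBBRB]  L=[0, 1, 2, 3, 4, 17/4, 35/8, 71/16, 285/64]  R=[143/32, 9/2, 5]  → 571/128
v_13 [BBBBBRRBBBRBB]  L=[0, 1, 2, 3, 4, 17/4, 35/8, 71/16, 285/64, 571/128]  R=[143/32, 9/2, 5]  → 1143/256
v_14 [BBBBBRRBBBRBBB]  L=[0, 1, 2, 3, 4, 17/4, 35/8, 71/16, 285/64, 571/128, 1143/256]  R=[143/32, 9/2, 5]  → 2287/512
v_15 [BBBBBRRBBBRBBBR]  L=[0, 1, 2, 3, 4, 17/4, 35/8, 71/16, 285/64, 571/128, 1143/256]  R=[2287/512, 143/32, 9/2, 5]  → 4573/1024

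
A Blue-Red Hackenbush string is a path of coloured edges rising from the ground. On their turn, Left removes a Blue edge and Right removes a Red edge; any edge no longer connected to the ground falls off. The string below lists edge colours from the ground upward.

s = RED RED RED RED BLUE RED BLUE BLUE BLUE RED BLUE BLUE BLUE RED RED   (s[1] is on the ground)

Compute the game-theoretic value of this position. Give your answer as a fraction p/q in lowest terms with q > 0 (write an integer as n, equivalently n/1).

-7239/2048

Build value(s[:k]) for k = 1..15, string s = RED RED RED RED BLUE RED BLUE BLUE BLUE RED BLUE BLUE BLUE RED RED.
value_1 [R]  L=[none]  R=[0]  ⇒ -1
value_2 [RR]  L=[none]  R=[-1, 0]  ⇒ -2
value_3 [RRR]  L=[none]  R=[-2, -1, 0]  ⇒ -3
value_4 [RRRR]  L=[none]  R=[-3, -2, -1, 0]  ⇒ -4
value_5 [RRRRB]  L=[-4]  R=[-3, -2, -1, 0]  ⇒ -7/2
value_6 [RRRRBR]  L=[-4]  R=[-7/2, -3, -2, -1, 0]  ⇒ -15/4
value_7 [RRRRBRB]  L=[-4, -15/4]  R=[-7/2, -3, -2, -1, 0]  ⇒ -29/8
value_8 [RRRRBRBB]  L=[-4, -15/4, -29/8]  R=[-7/2, -3, -2, -1, 0]  ⇒ -57/16
value_9 [RRRRBRBBB]  L=[-4, -15/4, -29/8, -57/16]  R=[-7/2, -3, -2, -1, 0]  ⇒ -113/32
value_10 [RRRRBRBBBR]  L=[-4, -15/4, -29/8, -57/16]  R=[-113/32, -7/2, -3, -2, -1, 0]  ⇒ -227/64
value_11 [RRRRBRBBBRB]  L=[-4, -15/4, -29/8, -57/16, -227/64]  R=[-113/32, -7/2, -3, -2, -1, 0]  ⇒ -453/128
value_12 [RRRRBRBBBRBB]  L=[-4, -15/4, -29/8, -57/16, -227/64, -453/128]  R=[-113/32, -7/2, -3, -2, -1, 0]  ⇒ -905/256
value_13 [RRRRBRBBBRBBB]  L=[-4, -15/4, -29/8, -57/16, -227/64, -453/128, -905/256]  R=[-113/32, -7/2, -3, -2, -1, 0]  ⇒ -1809/512
value_14 [RRRRBRBBBRBBBR]  L=[-4, -15/4, -29/8, -57/16, -227/64, -453/128, -905/256]  R=[-1809/512, -113/32, -7/2, -3, -2, -1, 0]  ⇒ -3619/1024
value_15 [RRRRBRBBBRBBBRR]  L=[-4, -15/4, -29/8, -57/16, -227/64, -453/128, -905/256]  R=[-3619/1024, -1809/512, -113/32, -7/2, -3, -2, -1, 0]  ⇒ -7239/2048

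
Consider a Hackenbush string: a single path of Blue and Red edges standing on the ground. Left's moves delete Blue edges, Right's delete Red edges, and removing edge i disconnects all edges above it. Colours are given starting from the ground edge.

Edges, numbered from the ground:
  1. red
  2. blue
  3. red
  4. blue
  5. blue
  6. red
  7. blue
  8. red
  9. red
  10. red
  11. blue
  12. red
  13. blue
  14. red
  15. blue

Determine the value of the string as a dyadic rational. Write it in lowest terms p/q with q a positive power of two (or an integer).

step 1: add red to get r; options L={ — } R={ 0 } → -1
step 2: add blue to get rb; options L={ -1 } R={ 0 } → -1/2
step 3: add red to get rbr; options L={ -1 } R={ -1/2 0 } → -3/4
step 4: add blue to get rbrb; options L={ -1 -3/4 } R={ -1/2 0 } → -5/8
step 5: add blue to get rbrbb; options L={ -1 -3/4 -5/8 } R={ -1/2 0 } → -9/16
step 6: add red to get rbrbbr; options L={ -1 -3/4 -5/8 } R={ -9/16 -1/2 0 } → -19/32
step 7: add blue to get rbrbbrb; options L={ -1 -3/4 -5/8 -19/32 } R={ -9/16 -1/2 0 } → -37/64
step 8: add red to get rbrbbrbr; options L={ -1 -3/4 -5/8 -19/32 } R={ -37/64 -9/16 -1/2 0 } → -75/128
step 9: add red to get rbrbbrbrr; options L={ -1 -3/4 -5/8 -19/32 } R={ -75/128 -37/64 -9/16 -1/2 0 } → -151/256
step 10: add red to get rbrbbrbrrr; options L={ -1 -3/4 -5/8 -19/32 } R={ -151/256 -75/128 -37/64 -9/16 -1/2 0 } → -303/512
step 11: add blue to get rbrbbrbrrrb; options L={ -1 -3/4 -5/8 -19/32 -303/512 } R={ -151/256 -75/128 -37/64 -9/16 -1/2 0 } → -605/1024
step 12: add red to get rbrbbrbrrrbr; options L={ -1 -3/4 -5/8 -19/32 -303/512 } R={ -605/1024 -151/256 -75/128 -37/64 -9/16 -1/2 0 } → -1211/2048
step 13: add blue to get rbrbbrbrrrbrb; options L={ -1 -3/4 -5/8 -19/32 -303/512 -1211/2048 } R={ -605/1024 -151/256 -75/128 -37/64 -9/16 -1/2 0 } → -2421/4096
step 14: add red to get rbrbbrbrrrbrbr; options L={ -1 -3/4 -5/8 -19/32 -303/512 -1211/2048 } R={ -2421/4096 -605/1024 -151/256 -75/128 -37/64 -9/16 -1/2 0 } → -4843/8192
step 15: add blue to get rbrbbrbrrrbrbrb; options L={ -1 -3/4 -5/8 -19/32 -303/512 -1211/2048 -4843/8192 } R={ -2421/4096 -605/1024 -151/256 -75/128 -37/64 -9/16 -1/2 0 } → -9685/16384

-9685/16384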